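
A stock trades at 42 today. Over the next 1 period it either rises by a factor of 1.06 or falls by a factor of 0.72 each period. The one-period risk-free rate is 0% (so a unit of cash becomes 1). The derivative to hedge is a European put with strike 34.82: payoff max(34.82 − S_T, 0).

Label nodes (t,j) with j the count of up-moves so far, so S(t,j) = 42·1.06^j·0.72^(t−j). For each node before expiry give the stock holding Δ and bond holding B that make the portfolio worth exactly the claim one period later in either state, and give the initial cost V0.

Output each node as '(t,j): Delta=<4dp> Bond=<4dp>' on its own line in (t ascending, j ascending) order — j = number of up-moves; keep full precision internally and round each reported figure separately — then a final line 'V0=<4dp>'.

The replicating-portfolio and risk-neutral prices coincide; use p* = (1−0.72)/(1.06−0.72) = 0.8235 for the latter.
At expiry t=1: V(1,0)=4.5800, V(1,1)=0.0000
(0,0): S=42.0000. Δ = (V_up−V_dn)/(S_up−S_dn) = (0.0000−4.5800)/(44.5200−30.2400) = -0.3207. V = [p*·0.0000 + (1−p*)·4.5800]/1 = 0.8082. B = V − Δ·S = 14.2788.
Root portfolio cost Δ·42+B reproduces V0=0.8082.

(0,0): Delta=-0.3207 Bond=14.2788
V0=0.8082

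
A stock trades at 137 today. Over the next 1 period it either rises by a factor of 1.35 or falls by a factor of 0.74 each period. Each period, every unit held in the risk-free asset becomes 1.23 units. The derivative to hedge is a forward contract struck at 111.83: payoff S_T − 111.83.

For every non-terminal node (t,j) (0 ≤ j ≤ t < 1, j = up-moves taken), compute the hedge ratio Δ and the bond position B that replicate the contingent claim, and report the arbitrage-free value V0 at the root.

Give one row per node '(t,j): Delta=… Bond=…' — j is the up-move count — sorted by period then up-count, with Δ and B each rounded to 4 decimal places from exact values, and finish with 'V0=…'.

No-arbitrage ⇒ martingale measure with p* = (R−d)/(u−d) = 0.8033.
Terminal payoffs: V(1,0)=-10.4500, V(1,1)=73.1200
  t=0,j=0: stock 137.0000 → up 184.9500 (V=73.1200), down 101.3800 (V=-10.4500). Price 46.0813; hedge Δ=1.0000, bond B=-90.9187.
Check: Δ(0,0)·S0 + B(0,0) = 46.0813 = V0.

(0,0): Delta=1.0000 Bond=-90.9187
V0=46.0813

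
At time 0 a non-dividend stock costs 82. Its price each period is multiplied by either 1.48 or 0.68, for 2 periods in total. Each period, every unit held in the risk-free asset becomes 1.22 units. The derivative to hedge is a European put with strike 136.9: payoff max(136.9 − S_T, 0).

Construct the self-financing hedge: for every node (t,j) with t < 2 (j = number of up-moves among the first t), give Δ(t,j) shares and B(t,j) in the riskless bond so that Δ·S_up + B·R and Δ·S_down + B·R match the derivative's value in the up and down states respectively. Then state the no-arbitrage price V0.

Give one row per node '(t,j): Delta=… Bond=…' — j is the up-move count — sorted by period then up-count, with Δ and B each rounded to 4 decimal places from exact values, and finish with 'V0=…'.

(0,0): Delta=-0.6398 Bond=75.5130
(1,0): Delta=-1.0000 Bond=112.2131
(1,1): Delta=-0.5601 Bond=82.4542
V0=23.0531

Since d<R<u, set p* = (R−d)/(u−d) = 0.6750; price each node as the discounted p*-expectation of its children.
Terminal values V(2,·): V(2,0)=98.9832, V(2,1)=54.3752, V(2,2)=0.0000
  t=1,j=0: stock 55.7600 → up 82.5248 (V=54.3752), down 37.9168 (V=98.9832). Price 56.4531; hedge Δ=-1.0000, bond B=112.2131.
  t=1,j=1: stock 121.3600 → up 179.6128 (V=0.0000), down 82.5248 (V=54.3752). Price 14.4852; hedge Δ=-0.5601, bond B=82.4542.
  t=0,j=0: stock 82.0000 → up 121.3600 (V=14.4852), down 55.7600 (V=56.4531). Price 23.0531; hedge Δ=-0.6398, bond B=75.5130.
Self-financing check: at every node Δ·S+B equals the discounted successor values.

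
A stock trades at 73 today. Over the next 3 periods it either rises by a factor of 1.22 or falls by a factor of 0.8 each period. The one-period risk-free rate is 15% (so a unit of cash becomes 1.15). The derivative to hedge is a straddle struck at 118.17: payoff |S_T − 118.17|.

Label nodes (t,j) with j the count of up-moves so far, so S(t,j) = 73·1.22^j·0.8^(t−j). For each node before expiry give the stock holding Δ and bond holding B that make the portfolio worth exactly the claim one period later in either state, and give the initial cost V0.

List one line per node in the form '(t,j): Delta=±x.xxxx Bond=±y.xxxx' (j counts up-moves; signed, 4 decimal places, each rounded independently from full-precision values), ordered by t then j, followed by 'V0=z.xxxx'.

(0,0): Delta=-0.5072 Bond=52.6732
(1,0): Delta=-1.0000 Bond=89.3535
(1,1): Delta=-0.4426 Bond=54.8184
(2,0): Delta=-1.0000 Bond=102.7565
(2,1): Delta=-1.0000 Bond=102.7565
(2,2): Delta=-0.3695 Bond=55.0980
V0=15.6473

Risk-neutral probability p* = (R−d)/(u−d) = (1.15−0.8)/(1.22−0.8) = 0.8333.
At expiry t=3: V(3,0)=80.7940, V(3,1)=61.1716, V(3,2)=31.2474, V(3,3)=14.3869
Node (2,0) S=46.7200: V=(p*·61.1716+(1−p*)·80.7940)/1.15=56.0365; Δ=(61.1716−80.7940)/(56.9984−37.3760)=-1.0000; B=V−Δ·S=102.7565
Node (2,1) S=71.2480: V=(p*·31.2474+(1−p*)·61.1716)/1.15=31.5085; Δ=(31.2474−61.1716)/(86.9226−56.9984)=-1.0000; B=V−Δ·S=102.7565
Node (2,2) S=108.6532: V=(p*·14.3869+(1−p*)·31.2474)/1.15=14.9539; Δ=(14.3869−31.2474)/(132.5569−86.9226)=-0.3695; B=V−Δ·S=55.0980
Node (1,0) S=58.4000: V=(p*·31.5085+(1−p*)·56.0365)/1.15=30.9535; Δ=(31.5085−56.0365)/(71.2480−46.7200)=-1.0000; B=V−Δ·S=89.3535
Node (1,1) S=89.0600: V=(p*·14.9539+(1−p*)·31.5085)/1.15=15.4026; Δ=(14.9539−31.5085)/(108.6532−71.2480)=-0.4426; B=V−Δ·S=54.8184
Node (0,0) S=73.0000: V=(p*·15.4026+(1−p*)·30.9535)/1.15=15.6473; Δ=(15.4026−30.9535)/(89.0600−58.4000)=-0.5072; B=V−Δ·S=52.6732
Each (Δ,B) replicates both successor values, so the strategy is self-financing and V0 is arbitrage-free.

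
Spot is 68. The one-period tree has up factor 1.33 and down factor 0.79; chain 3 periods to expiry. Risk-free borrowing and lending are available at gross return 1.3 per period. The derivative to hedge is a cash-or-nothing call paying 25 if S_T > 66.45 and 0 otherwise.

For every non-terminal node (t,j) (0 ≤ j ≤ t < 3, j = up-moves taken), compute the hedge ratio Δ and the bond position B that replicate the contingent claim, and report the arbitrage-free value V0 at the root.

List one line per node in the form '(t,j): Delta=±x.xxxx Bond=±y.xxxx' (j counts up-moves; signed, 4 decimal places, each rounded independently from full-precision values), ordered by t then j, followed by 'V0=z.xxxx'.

No-arbitrage ⇒ martingale measure with p* = (R−d)/(u−d) = 0.9444.
Payoff layer (t=3): V(3,0)=0.0000, V(3,1)=0.0000, V(3,2)=25.0000, V(3,3)=25.0000
  t=2,j=0: stock 42.4388 → up 56.4436 (V=0.0000), down 33.5267 (V=0.0000). Price 0.0000; hedge Δ=0.0000, bond B=0.0000.
  t=2,j=1: stock 71.4476 → up 95.0253 (V=25.0000), down 56.4436 (V=0.0000). Price 18.1624; hedge Δ=0.6480, bond B=-28.1339.
  t=2,j=2: stock 120.2852 → up 159.9793 (V=25.0000), down 95.0253 (V=25.0000). Price 19.2308; hedge Δ=0.0000, bond B=19.2308.
  t=1,j=0: stock 53.7200 → up 71.4476 (V=18.1624), down 42.4388 (V=0.0000). Price 13.1949; hedge Δ=0.6261, bond B=-20.4392.
  t=1,j=1: stock 90.4400 → up 120.2852 (V=19.2308), down 71.4476 (V=18.1624). Price 14.7472; hedge Δ=0.0219, bond B=12.7688.
  t=0,j=0: stock 68.0000 → up 90.4400 (V=14.7472), down 53.7200 (V=13.1949). Price 11.2777; hedge Δ=0.0423, bond B=8.4030.
Each (Δ,B) replicates both successor values, so the strategy is self-financing and V0 is arbitrage-free.

(0,0): Delta=0.0423 Bond=8.4030
(1,0): Delta=0.6261 Bond=-20.4392
(1,1): Delta=0.0219 Bond=12.7688
(2,0): Delta=0.0000 Bond=0.0000
(2,1): Delta=0.6480 Bond=-28.1339
(2,2): Delta=0.0000 Bond=19.2308
V0=11.2777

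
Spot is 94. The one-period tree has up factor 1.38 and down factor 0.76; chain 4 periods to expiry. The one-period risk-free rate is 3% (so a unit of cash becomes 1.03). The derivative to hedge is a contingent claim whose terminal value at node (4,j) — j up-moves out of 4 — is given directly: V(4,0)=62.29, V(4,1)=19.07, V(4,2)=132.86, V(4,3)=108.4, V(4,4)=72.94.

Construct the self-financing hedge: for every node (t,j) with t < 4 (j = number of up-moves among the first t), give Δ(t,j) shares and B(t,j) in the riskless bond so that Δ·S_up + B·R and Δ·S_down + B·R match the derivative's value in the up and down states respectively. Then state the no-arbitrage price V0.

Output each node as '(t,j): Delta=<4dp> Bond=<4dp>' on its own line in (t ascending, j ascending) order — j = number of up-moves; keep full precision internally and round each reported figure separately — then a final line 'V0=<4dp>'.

(0,0): Delta=0.4525 Bond=31.4944
(1,0): Delta=0.7988 Bond=7.6978
(1,1): Delta=0.2052 Bond=64.5115
(2,0): Delta=0.7255 Bond=11.9077
(2,1): Delta=0.8511 Bond=2.7709
(2,2): Delta=-0.2559 Bond=148.9898
(3,0): Delta=-1.6894 Bond=111.9120
(3,1): Delta=2.4495 Bond=-116.9073
(3,2): Delta=-0.2900 Bond=158.1002
(3,3): Delta=-0.2315 Bond=147.4438
V0=74.0269

The replicating-portfolio and risk-neutral prices coincide; use p* = (1.03−0.76)/(1.38−0.76) = 0.4355 for the latter.
At expiry t=4: V(4,0)=62.2900, V(4,1)=19.0700, V(4,2)=132.8600, V(4,3)=108.4000, V(4,4)=72.9400
  t=3,j=0: stock 41.2637 → up 56.9440 (V=19.0700), down 31.3604 (V=62.2900). Price 42.2023; hedge Δ=-1.6894, bond B=111.9120.
  t=3,j=1: stock 74.9263 → up 103.3983 (V=132.8600), down 56.9440 (V=19.0700). Price 66.6250; hedge Δ=2.4495, bond B=-116.9073.
  t=3,j=2: stock 136.0503 → up 187.7495 (V=108.4000), down 103.3983 (V=132.8600). Price 118.6486; hedge Δ=-0.2900, bond B=158.1002.
  t=3,j=3: stock 247.0388 → up 340.9135 (V=72.9400), down 187.7495 (V=108.4000). Price 90.2502; hedge Δ=-0.2315, bond B=147.4438.
  t=2,j=0: stock 54.2944 → up 74.9263 (V=66.6250), down 41.2637 (V=42.2023). Price 51.2990; hedge Δ=0.7255, bond B=11.9077.
  t=2,j=1: stock 98.5872 → up 136.0503 (V=118.6486), down 74.9263 (V=66.6250). Price 86.6800; hedge Δ=0.8511, bond B=2.7709.
  t=2,j=2: stock 179.0136 → up 247.0388 (V=90.2502), down 136.0503 (V=118.6486). Price 103.1860; hedge Δ=-0.2559, bond B=148.9898.
  t=1,j=0: stock 71.4400 → up 98.5872 (V=86.6800), down 54.2944 (V=51.2990). Price 64.7640; hedge Δ=0.7988, bond B=7.6978.
  t=1,j=1: stock 129.7200 → up 179.0136 (V=103.1860), down 98.5872 (V=86.6800). Price 91.1341; hedge Δ=0.2052, bond B=64.5115.
  t=0,j=0: stock 94.0000 → up 129.7200 (V=91.1341), down 71.4400 (V=64.7640). Price 74.0269; hedge Δ=0.4525, bond B=31.4944.
Check: Δ(0,0)·S0 + B(0,0) = 74.0269 = V0.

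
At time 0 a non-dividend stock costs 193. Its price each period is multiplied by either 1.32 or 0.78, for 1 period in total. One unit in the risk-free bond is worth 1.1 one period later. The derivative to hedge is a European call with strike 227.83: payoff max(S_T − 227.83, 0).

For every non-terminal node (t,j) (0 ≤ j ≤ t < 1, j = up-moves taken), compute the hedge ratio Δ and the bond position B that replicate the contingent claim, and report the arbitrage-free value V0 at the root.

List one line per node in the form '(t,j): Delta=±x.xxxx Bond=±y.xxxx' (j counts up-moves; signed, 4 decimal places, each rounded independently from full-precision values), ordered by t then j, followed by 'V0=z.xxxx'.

(0,0): Delta=0.2584 Bond=-35.3626
V0=14.5077

Risk-neutral probability p* = (R−d)/(u−d) = (1.1−0.78)/(1.32−0.78) = 0.5926.
Terminal payoffs: V(1,0)=0.0000, V(1,1)=26.9300
Node (0,0) S=193.0000: V=(p*·26.9300+(1−p*)·0.0000)/1.1=14.5077; Δ=(26.9300−0.0000)/(254.7600−150.5400)=0.2584; B=V−Δ·S=-35.3626
The time-0 hedge costs 14.5077, which is the no-arbitrage price.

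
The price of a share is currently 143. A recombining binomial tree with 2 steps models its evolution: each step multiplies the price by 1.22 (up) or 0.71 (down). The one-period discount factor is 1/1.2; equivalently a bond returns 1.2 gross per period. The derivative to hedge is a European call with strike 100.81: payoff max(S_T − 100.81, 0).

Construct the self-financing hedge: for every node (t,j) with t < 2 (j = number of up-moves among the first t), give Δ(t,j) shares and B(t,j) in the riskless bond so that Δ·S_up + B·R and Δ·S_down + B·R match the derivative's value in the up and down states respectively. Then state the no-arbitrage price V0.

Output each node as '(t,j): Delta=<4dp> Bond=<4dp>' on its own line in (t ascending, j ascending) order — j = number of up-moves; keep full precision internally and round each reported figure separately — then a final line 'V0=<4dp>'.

The replicating-portfolio and risk-neutral prices coincide; use p* = (1.2−0.71)/(1.22−0.71) = 0.9608 for the latter.
Terminal payoffs: V(2,0)=0.0000, V(2,1)=23.0566, V(2,2)=112.0312
(1,0): S=101.5300. Δ = (V_up−V_dn)/(S_up−S_dn) = (23.0566−0.0000)/(123.8666−72.0863) = 0.4453. V = [p*·23.0566 + (1−p*)·0.0000]/1.2 = 18.4603. B = V − Δ·S = -26.7487.
(1,1): S=174.4600. Δ = (V_up−V_dn)/(S_up−S_dn) = (112.0312−23.0566)/(212.8412−123.8666) = 1.0000. V = [p*·112.0312 + (1−p*)·23.0566]/1.2 = 90.4517. B = V − Δ·S = -84.0083.
(0,0): S=143.0000. Δ = (V_up−V_dn)/(S_up−S_dn) = (90.4517−18.4603)/(174.4600−101.5300) = 0.9871. V = [p*·90.4517 + (1−p*)·18.4603]/1.2 = 73.0237. B = V − Δ·S = -68.1357.
Self-financing check: at every node Δ·S+B equals the discounted successor values.

(0,0): Delta=0.9871 Bond=-68.1357
(1,0): Delta=0.4453 Bond=-26.7487
(1,1): Delta=1.0000 Bond=-84.0083
V0=73.0237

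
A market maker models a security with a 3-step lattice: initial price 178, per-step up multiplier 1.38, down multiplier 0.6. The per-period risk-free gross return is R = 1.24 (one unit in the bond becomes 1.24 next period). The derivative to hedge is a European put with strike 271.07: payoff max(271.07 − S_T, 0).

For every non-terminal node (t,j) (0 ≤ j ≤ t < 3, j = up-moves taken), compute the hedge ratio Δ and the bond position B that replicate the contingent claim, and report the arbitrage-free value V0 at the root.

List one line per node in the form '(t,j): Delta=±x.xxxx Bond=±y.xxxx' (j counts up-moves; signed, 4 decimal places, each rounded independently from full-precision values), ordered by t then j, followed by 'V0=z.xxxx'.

(0,0): Delta=-0.3796 Bond=88.7378
(1,0): Delta=-1.0000 Bond=176.2942
(1,1): Delta=-0.3206 Bond=95.5406
(2,0): Delta=-1.0000 Bond=218.6048
(2,1): Delta=-1.0000 Bond=218.6048
(2,2): Delta=-0.2560 Bond=96.5659
V0=21.1701

Since d<R<u, set p* = (R−d)/(u−d) = 0.8205; price each node as the discounted p*-expectation of its children.
Payoff layer (t=3): V(3,0)=232.6220, V(3,1)=182.6396, V(3,2)=67.6801, V(3,3)=0.0000
(2,0): S=64.0800. Δ = (V_up−V_dn)/(S_up−S_dn) = (182.6396−232.6220)/(88.4304−38.4480) = -1.0000. V = [p*·182.6396 + (1−p*)·232.6220]/1.24 = 154.5248. B = V − Δ·S = 218.6048.
(2,1): S=147.3840. Δ = (V_up−V_dn)/(S_up−S_dn) = (67.6801−182.6396)/(203.3899−88.4304) = -1.0000. V = [p*·67.6801 + (1−p*)·182.6396]/1.24 = 71.2208. B = V − Δ·S = 218.6048.
(2,2): S=338.9832. Δ = (V_up−V_dn)/(S_up−S_dn) = (0.0000−67.6801)/(467.7968−203.3899) = -0.2560. V = [p*·0.0000 + (1−p*)·67.6801]/1.24 = 9.7965. B = V − Δ·S = 96.5659.
(1,0): S=106.8000. Δ = (V_up−V_dn)/(S_up−S_dn) = (71.2208−154.5248)/(147.3840−64.0800) = -1.0000. V = [p*·71.2208 + (1−p*)·154.5248]/1.24 = 69.4942. B = V − Δ·S = 176.2942.
(1,1): S=245.6400. Δ = (V_up−V_dn)/(S_up−S_dn) = (9.7965−71.2208)/(338.9832−147.3840) = -0.3206. V = [p*·9.7965 + (1−p*)·71.2208]/1.24 = 16.7915. B = V − Δ·S = 95.5406.
(0,0): S=178.0000. Δ = (V_up−V_dn)/(S_up−S_dn) = (16.7915−69.4942)/(245.6400−106.8000) = -0.3796. V = [p*·16.7915 + (1−p*)·69.4942]/1.24 = 21.1701. B = V − Δ·S = 88.7378.
The time-0 hedge costs 21.1701, which is the no-arbitrage price.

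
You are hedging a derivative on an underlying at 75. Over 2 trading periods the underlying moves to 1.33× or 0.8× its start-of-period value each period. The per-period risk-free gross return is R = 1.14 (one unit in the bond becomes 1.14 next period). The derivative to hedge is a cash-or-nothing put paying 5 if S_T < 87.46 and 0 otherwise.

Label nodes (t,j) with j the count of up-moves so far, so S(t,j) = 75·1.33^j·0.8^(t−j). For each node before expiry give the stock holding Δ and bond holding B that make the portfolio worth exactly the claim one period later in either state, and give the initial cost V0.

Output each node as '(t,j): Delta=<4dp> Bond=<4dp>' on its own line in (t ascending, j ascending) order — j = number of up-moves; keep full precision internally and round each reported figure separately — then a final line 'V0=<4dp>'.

No-arbitrage ⇒ martingale measure with p* = (R−d)/(u−d) = 0.6415.
Terminal values V(2,·): V(2,0)=5.0000, V(2,1)=5.0000, V(2,2)=0.0000
Node (1,0) S=60.0000: V=(p*·5.0000+(1−p*)·5.0000)/1.14=4.3860; Δ=(5.0000−5.0000)/(79.8000−48.0000)=0.0000; B=V−Δ·S=4.3860
Node (1,1) S=99.7500: V=(p*·0.0000+(1−p*)·5.0000)/1.14=1.5723; Δ=(0.0000−5.0000)/(132.6675−79.8000)=-0.0946; B=V−Δ·S=11.0063
Node (0,0) S=75.0000: V=(p*·1.5723+(1−p*)·4.3860)/1.14=2.2640; Δ=(1.5723−4.3860)/(99.7500−60.0000)=-0.0708; B=V−Δ·S=7.5728
Root portfolio cost Δ·75+B reproduces V0=2.2640.

(0,0): Delta=-0.0708 Bond=7.5728
(1,0): Delta=0.0000 Bond=4.3860
(1,1): Delta=-0.0946 Bond=11.0063
V0=2.2640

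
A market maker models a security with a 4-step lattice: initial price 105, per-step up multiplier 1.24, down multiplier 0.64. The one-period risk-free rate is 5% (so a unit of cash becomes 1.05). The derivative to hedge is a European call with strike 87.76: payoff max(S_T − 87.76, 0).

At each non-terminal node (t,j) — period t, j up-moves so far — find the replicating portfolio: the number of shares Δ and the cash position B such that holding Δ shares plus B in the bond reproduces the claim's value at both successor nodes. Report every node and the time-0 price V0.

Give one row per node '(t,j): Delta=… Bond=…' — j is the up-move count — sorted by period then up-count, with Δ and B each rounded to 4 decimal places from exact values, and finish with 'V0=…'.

Since d<R<u, set p* = (R−d)/(u−d) = 0.6833; price each node as the discounted p*-expectation of its children.
Payoff layer (t=4): V(4,0)=0.0000, V(4,1)=0.0000, V(4,2)=0.0000, V(4,3)=40.3651, V(4,4)=160.4824
(3,0): S=27.5251. Δ = (V_up−V_dn)/(S_up−S_dn) = (0.0000−0.0000)/(34.1311−17.6161) = 0.0000. V = [p*·0.0000 + (1−p*)·0.0000]/1.05 = 0.0000. B = V − Δ·S = 0.0000.
(3,1): S=53.3299. Δ = (V_up−V_dn)/(S_up−S_dn) = (0.0000−0.0000)/(66.1291−34.1311) = 0.0000. V = [p*·0.0000 + (1−p*)·0.0000]/1.05 = 0.0000. B = V − Δ·S = 0.0000.
(3,2): S=103.3267. Δ = (V_up−V_dn)/(S_up−S_dn) = (40.3651−0.0000)/(128.1251−66.1291) = 0.6511. V = [p*·40.3651 + (1−p*)·0.0000]/1.05 = 26.2694. B = V − Δ·S = -41.0058.
(3,3): S=200.1955. Δ = (V_up−V_dn)/(S_up−S_dn) = (160.4824−40.3651)/(248.2424−128.1251) = 1.0000. V = [p*·160.4824 + (1−p*)·40.3651]/1.05 = 116.6146. B = V − Δ·S = -83.5810.
(2,0): S=43.0080. Δ = (V_up−V_dn)/(S_up−S_dn) = (0.0000−0.0000)/(53.3299−27.5251) = 0.0000. V = [p*·0.0000 + (1−p*)·0.0000]/1.05 = 0.0000. B = V − Δ·S = 0.0000.
(2,1): S=83.3280. Δ = (V_up−V_dn)/(S_up−S_dn) = (26.2694−0.0000)/(103.3267−53.3299) = 0.5254. V = [p*·26.2694 + (1−p*)·0.0000]/1.05 = 17.0959. B = V − Δ·S = -26.6863.
(2,2): S=161.4480. Δ = (V_up−V_dn)/(S_up−S_dn) = (116.6146−26.2694)/(200.1955−103.3267) = 0.9327. V = [p*·116.6146 + (1−p*)·26.2694]/1.05 = 83.8145. B = V − Δ·S = -66.7608.
(1,0): S=67.2000. Δ = (V_up−V_dn)/(S_up−S_dn) = (17.0959−0.0000)/(83.3280−43.0080) = 0.4240. V = [p*·17.0959 + (1−p*)·0.0000]/1.05 = 11.1259. B = V − Δ·S = -17.3673.
(1,1): S=130.2000. Δ = (V_up−V_dn)/(S_up−S_dn) = (83.8145−17.0959)/(161.4480−83.3280) = 0.8541. V = [p*·83.8145 + (1−p*)·17.0959]/1.05 = 59.7019. B = V − Δ·S = -51.4958.
(0,0): S=105.0000. Δ = (V_up−V_dn)/(S_up−S_dn) = (59.7019−11.1259)/(130.2000−67.2000) = 0.7710. V = [p*·59.7019 + (1−p*)·11.1259]/1.05 = 42.2090. B = V − Δ·S = -38.7509.
Check: Δ(0,0)·S0 + B(0,0) = 42.2090 = V0.

(0,0): Delta=0.7710 Bond=-38.7509
(1,0): Delta=0.4240 Bond=-17.3673
(1,1): Delta=0.8541 Bond=-51.4958
(2,0): Delta=0.0000 Bond=0.0000
(2,1): Delta=0.5254 Bond=-26.6863
(2,2): Delta=0.9327 Bond=-66.7608
(3,0): Delta=0.0000 Bond=0.0000
(3,1): Delta=0.0000 Bond=0.0000
(3,2): Delta=0.6511 Bond=-41.0058
(3,3): Delta=1.0000 Bond=-83.5810
V0=42.2090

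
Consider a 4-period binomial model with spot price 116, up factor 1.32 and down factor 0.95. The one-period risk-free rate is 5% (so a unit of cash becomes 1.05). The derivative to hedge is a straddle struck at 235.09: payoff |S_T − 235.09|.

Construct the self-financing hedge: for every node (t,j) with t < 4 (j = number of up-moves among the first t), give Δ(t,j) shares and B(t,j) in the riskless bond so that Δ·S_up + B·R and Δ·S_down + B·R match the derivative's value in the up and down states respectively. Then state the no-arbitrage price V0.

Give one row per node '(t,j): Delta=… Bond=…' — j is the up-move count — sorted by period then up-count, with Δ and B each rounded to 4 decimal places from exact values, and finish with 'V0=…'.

Risk-neutral probability p* = (R−d)/(u−d) = (1.05−0.95)/(1.32−0.95) = 0.2703.
Terminal payoffs: V(4,0)=140.6073, V(4,1)=103.8087, V(4,2)=52.6781, V(4,3)=18.3665, V(4,4)=117.0811
  t=3,j=0: stock 99.4555 → up 131.2813 (V=103.8087), down 94.4827 (V=140.6073). Price 124.4397; hedge Δ=-1.0000, bond B=223.8952.
  t=3,j=1: stock 138.1908 → up 182.4119 (V=52.6781), down 131.2813 (V=103.8087). Price 85.7044; hedge Δ=-1.0000, bond B=223.8952.
  t=3,j=2: stock 192.0125 → up 253.4565 (V=18.3665), down 182.4119 (V=52.6781). Price 41.3378; hedge Δ=-0.4830, bond B=134.0721.
  t=3,j=3: stock 266.7963 → up 352.1711 (V=117.0811), down 253.4565 (V=18.3665). Price 42.9010; hedge Δ=1.0000, bond B=-223.8952.
  t=2,j=0: stock 104.6900 → up 138.1908 (V=85.7044), down 99.4555 (V=124.4397). Price 108.5436; hedge Δ=-1.0000, bond B=213.2336.
  t=2,j=1: stock 145.4640 → up 192.0125 (V=41.3378), down 138.1908 (V=85.7044). Price 70.2033; hedge Δ=-0.8243, bond B=190.1131.
  t=2,j=2: stock 202.1184 → up 266.7963 (V=42.9010), down 192.0125 (V=41.3378). Price 39.7717; hedge Δ=0.0209, bond B=35.5468.
  t=1,j=0: stock 110.2000 → up 145.4640 (V=70.2033), down 104.6900 (V=108.5436). Price 93.5060; hedge Δ=-0.9403, bond B=197.1284.
  t=1,j=1: stock 153.1200 → up 202.1184 (V=39.7717), down 145.4640 (V=70.2033). Price 59.0272; hedge Δ=-0.5371, bond B=141.2747.
  t=0,j=0: stock 116.0000 → up 153.1200 (V=59.0272), down 110.2000 (V=93.5060). Price 80.1785; hedge Δ=-0.8033, bond B=173.3645.
The time-0 hedge costs 80.1785, which is the no-arbitrage price.

(0,0): Delta=-0.8033 Bond=173.3645
(1,0): Delta=-0.9403 Bond=197.1284
(1,1): Delta=-0.5371 Bond=141.2747
(2,0): Delta=-1.0000 Bond=213.2336
(2,1): Delta=-0.8243 Bond=190.1131
(2,2): Delta=0.0209 Bond=35.5468
(3,0): Delta=-1.0000 Bond=223.8952
(3,1): Delta=-1.0000 Bond=223.8952
(3,2): Delta=-0.4830 Bond=134.0721
(3,3): Delta=1.0000 Bond=-223.8952
V0=80.1785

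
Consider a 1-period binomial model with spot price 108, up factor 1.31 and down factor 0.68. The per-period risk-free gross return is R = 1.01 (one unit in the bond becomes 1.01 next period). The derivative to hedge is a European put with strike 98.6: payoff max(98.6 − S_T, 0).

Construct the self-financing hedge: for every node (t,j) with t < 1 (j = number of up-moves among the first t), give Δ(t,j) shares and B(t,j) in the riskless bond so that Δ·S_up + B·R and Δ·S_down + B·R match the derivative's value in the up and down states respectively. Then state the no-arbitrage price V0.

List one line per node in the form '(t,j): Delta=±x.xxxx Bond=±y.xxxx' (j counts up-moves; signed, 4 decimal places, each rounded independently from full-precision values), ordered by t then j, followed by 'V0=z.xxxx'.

Risk-neutral probability p* = (R−d)/(u−d) = (1.01−0.68)/(1.31−0.68) = 0.5238.
Terminal values V(1,·): V(1,0)=25.1600, V(1,1)=0.0000
  t=0,j=0: stock 108.0000 → up 141.4800 (V=0.0000), down 73.4400 (V=25.1600). Price 11.8623; hedge Δ=-0.3698, bond B=51.7988.
Root portfolio cost Δ·108+B reproduces V0=11.8623.

(0,0): Delta=-0.3698 Bond=51.7988
V0=11.8623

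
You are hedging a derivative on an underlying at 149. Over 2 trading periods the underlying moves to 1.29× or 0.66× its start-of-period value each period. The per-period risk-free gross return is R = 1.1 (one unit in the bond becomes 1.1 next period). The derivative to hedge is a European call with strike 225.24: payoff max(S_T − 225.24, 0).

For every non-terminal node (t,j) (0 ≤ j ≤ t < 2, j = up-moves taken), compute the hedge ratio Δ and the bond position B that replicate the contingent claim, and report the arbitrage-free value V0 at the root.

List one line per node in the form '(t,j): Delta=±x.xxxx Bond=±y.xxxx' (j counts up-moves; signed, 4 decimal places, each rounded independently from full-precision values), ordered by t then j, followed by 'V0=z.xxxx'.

(0,0): Delta=0.1536 Bond=-13.7330
(1,0): Delta=0.0000 Bond=0.0000
(1,1): Delta=0.1876 Bond=-21.6294
V0=9.1553

Under the risk-neutral measure, an up-move has probability p* = (R−d)/(u−d) = 0.6984 and values discount at R = 1.1.
Payoff layer (t=2): V(2,0)=0.0000, V(2,1)=0.0000, V(2,2)=22.7109
  t=1,j=0: stock 98.3400 → up 126.8586 (V=0.0000), down 64.9044 (V=0.0000). Price 0.0000; hedge Δ=0.0000, bond B=0.0000.
  t=1,j=1: stock 192.2100 → up 247.9509 (V=22.7109), down 126.8586 (V=0.0000). Price 14.4196; hedge Δ=0.1876, bond B=-21.6294.
  t=0,j=0: stock 149.0000 → up 192.2100 (V=14.4196), down 98.3400 (V=0.0000). Price 9.1553; hedge Δ=0.1536, bond B=-13.7330.
Check: Δ(0,0)·S0 + B(0,0) = 9.1553 = V0.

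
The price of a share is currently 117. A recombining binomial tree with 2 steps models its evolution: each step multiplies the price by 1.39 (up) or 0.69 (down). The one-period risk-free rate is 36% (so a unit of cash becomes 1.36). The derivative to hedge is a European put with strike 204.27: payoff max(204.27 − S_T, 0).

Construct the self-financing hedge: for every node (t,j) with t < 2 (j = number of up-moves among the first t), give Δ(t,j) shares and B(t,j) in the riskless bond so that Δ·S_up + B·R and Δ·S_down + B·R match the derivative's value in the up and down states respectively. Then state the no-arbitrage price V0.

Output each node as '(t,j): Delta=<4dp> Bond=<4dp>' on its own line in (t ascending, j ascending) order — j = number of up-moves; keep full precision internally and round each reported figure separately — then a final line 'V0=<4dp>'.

(0,0): Delta=-0.8128 Bond=99.3273
(1,0): Delta=-1.0000 Bond=150.1985
(1,1): Delta=-0.8086 Bond=134.4085
V0=4.2307

Under the risk-neutral measure, an up-move has probability p* = (R−d)/(u−d) = 0.9571 and values discount at R = 1.36.
Terminal values V(2,·): V(2,0)=148.5663, V(2,1)=92.0553, V(2,2)=0.0000
  t=1,j=0: stock 80.7300 → up 112.2147 (V=92.0553), down 55.7037 (V=148.5663). Price 69.4685; hedge Δ=-1.0000, bond B=150.1985.
  t=1,j=1: stock 162.6300 → up 226.0557 (V=0.0000), down 112.2147 (V=92.0553). Price 2.9009; hedge Δ=-0.8086, bond B=134.4085.
  t=0,j=0: stock 117.0000 → up 162.6300 (V=2.9009), down 80.7300 (V=69.4685). Price 4.2307; hedge Δ=-0.8128, bond B=99.3273.
Each (Δ,B) replicates both successor values, so the strategy is self-financing and V0 is arbitrage-free.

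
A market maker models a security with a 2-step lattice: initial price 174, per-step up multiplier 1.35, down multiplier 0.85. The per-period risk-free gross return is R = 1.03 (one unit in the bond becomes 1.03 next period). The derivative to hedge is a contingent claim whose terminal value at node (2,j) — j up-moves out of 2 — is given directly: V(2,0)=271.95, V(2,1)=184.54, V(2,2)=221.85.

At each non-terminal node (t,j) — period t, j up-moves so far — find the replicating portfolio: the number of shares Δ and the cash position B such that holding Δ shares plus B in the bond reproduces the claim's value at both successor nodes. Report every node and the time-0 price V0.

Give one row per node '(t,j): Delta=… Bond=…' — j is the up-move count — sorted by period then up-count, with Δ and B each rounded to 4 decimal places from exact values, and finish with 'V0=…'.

(0,0): Delta=-0.4744 Bond=294.7976
(1,0): Delta=-1.1820 Bond=408.2981
(1,1): Delta=0.3177 Bond=117.5854
V0=212.2523

Under the risk-neutral measure, an up-move has probability p* = (R−d)/(u−d) = 0.3600 and values discount at R = 1.03.
At expiry t=2: V(2,0)=271.9500, V(2,1)=184.5400, V(2,2)=221.8500
(1,0): S=147.9000. Δ = (V_up−V_dn)/(S_up−S_dn) = (184.5400−271.9500)/(199.6650−125.7150) = -1.1820. V = [p*·184.5400 + (1−p*)·271.9500]/1.03 = 233.4781. B = V − Δ·S = 408.2981.
(1,1): S=234.9000. Δ = (V_up−V_dn)/(S_up−S_dn) = (221.8500−184.5400)/(317.1150−199.6650) = 0.3177. V = [p*·221.8500 + (1−p*)·184.5400]/1.03 = 192.2054. B = V − Δ·S = 117.5854.
(0,0): S=174.0000. Δ = (V_up−V_dn)/(S_up−S_dn) = (192.2054−233.4781)/(234.9000−147.9000) = -0.4744. V = [p*·192.2054 + (1−p*)·233.4781]/1.03 = 212.2523. B = V − Δ·S = 294.7976.
Each (Δ,B) replicates both successor values, so the strategy is self-financing and V0 is arbitrage-free.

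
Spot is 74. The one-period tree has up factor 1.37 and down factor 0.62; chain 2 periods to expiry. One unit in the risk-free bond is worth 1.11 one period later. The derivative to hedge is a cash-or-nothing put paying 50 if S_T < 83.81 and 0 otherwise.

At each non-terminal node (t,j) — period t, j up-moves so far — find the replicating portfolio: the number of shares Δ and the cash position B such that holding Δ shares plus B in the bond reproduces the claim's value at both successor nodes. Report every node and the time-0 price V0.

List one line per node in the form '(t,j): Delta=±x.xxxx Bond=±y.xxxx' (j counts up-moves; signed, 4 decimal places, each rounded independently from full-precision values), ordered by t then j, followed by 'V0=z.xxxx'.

(0,0): Delta=-0.5303 Bond=62.4985
(1,0): Delta=0.0000 Bond=45.0450
(1,1): Delta=-0.6576 Bond=82.2823
V0=23.2593

Since d<R<u, set p* = (R−d)/(u−d) = 0.6533; price each node as the discounted p*-expectation of its children.
At expiry t=2: V(2,0)=50.0000, V(2,1)=50.0000, V(2,2)=0.0000
  t=1,j=0: stock 45.8800 → up 62.8556 (V=50.0000), down 28.4456 (V=50.0000). Price 45.0450; hedge Δ=0.0000, bond B=45.0450.
  t=1,j=1: stock 101.3800 → up 138.8906 (V=0.0000), down 62.8556 (V=50.0000). Price 15.6156; hedge Δ=-0.6576, bond B=82.2823.
  t=0,j=0: stock 74.0000 → up 101.3800 (V=15.6156), down 45.8800 (V=45.0450). Price 23.2593; hedge Δ=-0.5303, bond B=62.4985.
The time-0 hedge costs 23.2593, which is the no-arbitrage price.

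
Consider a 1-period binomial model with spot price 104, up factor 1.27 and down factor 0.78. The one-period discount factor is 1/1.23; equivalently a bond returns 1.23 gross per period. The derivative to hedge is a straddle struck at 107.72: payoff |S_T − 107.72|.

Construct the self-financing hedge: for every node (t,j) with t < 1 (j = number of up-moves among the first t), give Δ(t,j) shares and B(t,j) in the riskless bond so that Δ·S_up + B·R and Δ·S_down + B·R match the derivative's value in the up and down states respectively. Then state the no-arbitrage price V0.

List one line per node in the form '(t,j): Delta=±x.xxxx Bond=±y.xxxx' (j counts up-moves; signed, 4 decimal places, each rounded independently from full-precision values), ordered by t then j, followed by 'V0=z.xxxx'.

(0,0): Delta=-0.0440 Bond=24.5250
V0=19.9535

No-arbitrage ⇒ martingale measure with p* = (R−d)/(u−d) = 0.9184.
Terminal values V(1,·): V(1,0)=26.6000, V(1,1)=24.3600
  t=0,j=0: stock 104.0000 → up 132.0800 (V=24.3600), down 81.1200 (V=26.6000). Price 19.9535; hedge Δ=-0.0440, bond B=24.5250.
Root portfolio cost Δ·104+B reproduces V0=19.9535.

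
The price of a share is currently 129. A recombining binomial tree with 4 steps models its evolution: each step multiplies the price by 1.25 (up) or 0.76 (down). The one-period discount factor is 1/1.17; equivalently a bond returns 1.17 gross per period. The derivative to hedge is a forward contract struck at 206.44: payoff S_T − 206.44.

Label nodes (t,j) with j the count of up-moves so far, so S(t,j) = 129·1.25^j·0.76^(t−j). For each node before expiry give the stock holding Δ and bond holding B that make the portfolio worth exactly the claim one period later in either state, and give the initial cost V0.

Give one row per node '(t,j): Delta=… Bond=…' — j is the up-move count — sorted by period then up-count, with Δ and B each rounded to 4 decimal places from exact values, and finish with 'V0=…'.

(0,0): Delta=1.0000 Bond=-110.1667
(1,0): Delta=1.0000 Bond=-128.8951
(1,1): Delta=1.0000 Bond=-128.8951
(2,0): Delta=1.0000 Bond=-150.8072
(2,1): Delta=1.0000 Bond=-150.8072
(2,2): Delta=1.0000 Bond=-150.8072
(3,0): Delta=1.0000 Bond=-176.4444
(3,1): Delta=1.0000 Bond=-176.4444
(3,2): Delta=1.0000 Bond=-176.4444
(3,3): Delta=1.0000 Bond=-176.4444
V0=18.8333

No-arbitrage ⇒ martingale measure with p* = (R−d)/(u−d) = 0.8367.
Terminal payoffs: V(4,0)=-163.4028, V(4,1)=-135.6551, V(4,2)=-90.0175, V(4,3)=-14.9556, V(4,4)=108.5014
Node (3,0) S=56.6279: V=(p*·-135.6551+(1−p*)·-163.4028)/1.17=-119.8165; Δ=(-135.6551−-163.4028)/(70.7849−43.0372)=1.0000; B=V−Δ·S=-176.4444
Node (3,1) S=93.1380: V=(p*·-90.0175+(1−p*)·-135.6551)/1.17=-83.3064; Δ=(-90.0175−-135.6551)/(116.4225−70.7849)=1.0000; B=V−Δ·S=-176.4444
Node (3,2) S=153.1875: V=(p*·-14.9556+(1−p*)·-90.0175)/1.17=-23.2569; Δ=(-14.9556−-90.0175)/(191.4844−116.4225)=1.0000; B=V−Δ·S=-176.4444
Node (3,3) S=251.9531: V=(p*·108.5014+(1−p*)·-14.9556)/1.17=75.5087; Δ=(108.5014−-14.9556)/(314.9414−191.4844)=1.0000; B=V−Δ·S=-176.4444
Node (2,0) S=74.5104: V=(p*·-83.3064+(1−p*)·-119.8165)/1.17=-76.2968; Δ=(-83.3064−-119.8165)/(93.1380−56.6279)=1.0000; B=V−Δ·S=-150.8072
Node (2,1) S=122.5500: V=(p*·-23.2569+(1−p*)·-83.3064)/1.17=-28.2572; Δ=(-23.2569−-83.3064)/(153.1875−93.1380)=1.0000; B=V−Δ·S=-150.8072
Node (2,2) S=201.5625: V=(p*·75.5087+(1−p*)·-23.2569)/1.17=50.7553; Δ=(75.5087−-23.2569)/(251.9531−153.1875)=1.0000; B=V−Δ·S=-150.8072
Node (1,0) S=98.0400: V=(p*·-28.2572+(1−p*)·-76.2968)/1.17=-30.8551; Δ=(-28.2572−-76.2968)/(122.5500−74.5104)=1.0000; B=V−Δ·S=-128.8951
Node (1,1) S=161.2500: V=(p*·50.7553+(1−p*)·-28.2572)/1.17=32.3549; Δ=(50.7553−-28.2572)/(201.5625−122.5500)=1.0000; B=V−Δ·S=-128.8951
Node (0,0) S=129.0000: V=(p*·32.3549+(1−p*)·-30.8551)/1.17=18.8333; Δ=(32.3549−-30.8551)/(161.2500−98.0400)=1.0000; B=V−Δ·S=-110.1667
The time-0 hedge costs 18.8333, which is the no-arbitrage price.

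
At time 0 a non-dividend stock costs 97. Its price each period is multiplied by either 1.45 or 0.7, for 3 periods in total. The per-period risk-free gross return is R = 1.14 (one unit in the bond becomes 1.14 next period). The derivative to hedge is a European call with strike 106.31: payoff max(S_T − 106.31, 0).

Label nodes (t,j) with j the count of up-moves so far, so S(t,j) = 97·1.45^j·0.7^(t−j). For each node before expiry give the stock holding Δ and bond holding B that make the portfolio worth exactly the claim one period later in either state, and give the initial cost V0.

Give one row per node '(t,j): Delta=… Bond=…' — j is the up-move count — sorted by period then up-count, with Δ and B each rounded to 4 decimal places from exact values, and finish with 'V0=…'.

(0,0): Delta=0.7438 Bond=-35.8331
(1,0): Delta=0.3683 Bond=-15.3572
(1,1): Delta=0.8715 Bond=-58.8104
(2,0): Delta=0.0000 Bond=0.0000
(2,1): Delta=0.4936 Bond=-29.8419
(2,2): Delta=1.0000 Bond=-93.2544
V0=36.3139

Since d<R<u, set p* = (R−d)/(u−d) = 0.5867; price each node as the discounted p*-expectation of its children.
At expiry t=3: V(3,0)=0.0000, V(3,1)=0.0000, V(3,2)=36.4497, V(3,3)=189.4066
Node (2,0) S=47.5300: V=(p*·0.0000+(1−p*)·0.0000)/1.14=0.0000; Δ=(0.0000−0.0000)/(68.9185−33.2710)=0.0000; B=V−Δ·S=0.0000
Node (2,1) S=98.4550: V=(p*·36.4497+(1−p*)·0.0000)/1.14=18.7578; Δ=(36.4497−0.0000)/(142.7597−68.9185)=0.4936; B=V−Δ·S=-29.8419
Node (2,2) S=203.9425: V=(p*·189.4066+(1−p*)·36.4497)/1.14=110.6881; Δ=(189.4066−36.4497)/(295.7166−142.7597)=1.0000; B=V−Δ·S=-93.2544
Node (1,0) S=67.9000: V=(p*·18.7578+(1−p*)·0.0000)/1.14=9.6531; Δ=(18.7578−0.0000)/(98.4550−47.5300)=0.3683; B=V−Δ·S=-15.3572
Node (1,1) S=140.6500: V=(p*·110.6881+(1−p*)·18.7578)/1.14=63.7634; Δ=(110.6881−18.7578)/(203.9425−98.4550)=0.8715; B=V−Δ·S=-58.8104
Node (0,0) S=97.0000: V=(p*·63.7634+(1−p*)·9.6531)/1.14=36.3139; Δ=(63.7634−9.6531)/(140.6500−67.9000)=0.7438; B=V−Δ·S=-35.8331
Root portfolio cost Δ·97+B reproduces V0=36.3139.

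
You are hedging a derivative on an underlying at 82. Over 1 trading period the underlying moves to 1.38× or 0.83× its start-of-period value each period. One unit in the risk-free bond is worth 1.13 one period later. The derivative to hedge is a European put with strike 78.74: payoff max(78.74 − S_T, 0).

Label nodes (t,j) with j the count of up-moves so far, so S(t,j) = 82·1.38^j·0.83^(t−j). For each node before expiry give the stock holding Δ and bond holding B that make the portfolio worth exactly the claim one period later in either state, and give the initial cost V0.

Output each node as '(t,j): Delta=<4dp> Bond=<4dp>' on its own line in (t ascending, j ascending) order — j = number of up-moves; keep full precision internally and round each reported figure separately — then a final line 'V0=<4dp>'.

No-arbitrage ⇒ martingale measure with p* = (R−d)/(u−d) = 0.5455.
At expiry t=1: V(1,0)=10.6800, V(1,1)=0.0000
(0,0): S=82.0000. Δ = (V_up−V_dn)/(S_up−S_dn) = (0.0000−10.6800)/(113.1600−68.0600) = -0.2368. V = [p*·0.0000 + (1−p*)·10.6800]/1.13 = 4.2961. B = V − Δ·S = 23.7142.
Check: Δ(0,0)·S0 + B(0,0) = 4.2961 = V0.

(0,0): Delta=-0.2368 Bond=23.7142
V0=4.2961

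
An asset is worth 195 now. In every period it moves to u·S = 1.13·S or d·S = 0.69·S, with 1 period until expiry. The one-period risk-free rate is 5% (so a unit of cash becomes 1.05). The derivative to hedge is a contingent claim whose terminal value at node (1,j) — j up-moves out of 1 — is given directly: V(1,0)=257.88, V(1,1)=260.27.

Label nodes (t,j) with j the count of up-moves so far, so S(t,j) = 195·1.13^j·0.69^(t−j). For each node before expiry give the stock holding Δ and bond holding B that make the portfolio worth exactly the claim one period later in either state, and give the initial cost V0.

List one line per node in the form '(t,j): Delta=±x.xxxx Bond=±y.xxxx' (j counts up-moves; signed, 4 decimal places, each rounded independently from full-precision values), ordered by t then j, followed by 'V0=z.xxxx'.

The replicating-portfolio and risk-neutral prices coincide; use p* = (1.05−0.69)/(1.13−0.69) = 0.8182 for the latter.
Payoff layer (t=1): V(1,0)=257.8800, V(1,1)=260.2700
(0,0): S=195.0000. Δ = (V_up−V_dn)/(S_up−S_dn) = (260.2700−257.8800)/(220.3500−134.5500) = 0.0279. V = [p*·260.2700 + (1−p*)·257.8800]/1.05 = 247.4623. B = V − Δ·S = 242.0305.
The time-0 hedge costs 247.4623, which is the no-arbitrage price.

(0,0): Delta=0.0279 Bond=242.0305
V0=247.4623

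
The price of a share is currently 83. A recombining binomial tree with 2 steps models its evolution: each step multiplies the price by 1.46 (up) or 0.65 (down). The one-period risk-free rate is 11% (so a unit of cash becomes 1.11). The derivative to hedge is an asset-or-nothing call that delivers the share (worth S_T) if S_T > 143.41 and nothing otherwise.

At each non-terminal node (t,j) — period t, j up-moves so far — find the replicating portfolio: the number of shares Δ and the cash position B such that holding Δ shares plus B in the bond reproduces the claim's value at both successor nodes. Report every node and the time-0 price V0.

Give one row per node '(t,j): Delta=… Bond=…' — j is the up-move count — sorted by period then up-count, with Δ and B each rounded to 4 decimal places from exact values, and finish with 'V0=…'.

(0,0): Delta=1.3464 Bond=-65.4394
(1,0): Delta=0.0000 Bond=0.0000
(1,1): Delta=1.8025 Bond=-127.9055
V0=46.3109

The replicating-portfolio and risk-neutral prices coincide; use p* = (1.11−0.65)/(1.46−0.65) = 0.5679 for the latter.
Payoff layer (t=2): V(2,0)=0.0000, V(2,1)=0.0000, V(2,2)=176.9228
(1,0): S=53.9500. Δ = (V_up−V_dn)/(S_up−S_dn) = (0.0000−0.0000)/(78.7670−35.0675) = 0.0000. V = [p*·0.0000 + (1−p*)·0.0000]/1.11 = 0.0000. B = V − Δ·S = 0.0000.
(1,1): S=121.1800. Δ = (V_up−V_dn)/(S_up−S_dn) = (176.9228−0.0000)/(176.9228−78.7670) = 1.8025. V = [p*·176.9228 + (1−p*)·0.0000]/1.11 = 90.5177. B = V − Δ·S = -127.9055.
(0,0): S=83.0000. Δ = (V_up−V_dn)/(S_up−S_dn) = (90.5177−0.0000)/(121.1800−53.9500) = 1.3464. V = [p*·90.5177 + (1−p*)·0.0000]/1.11 = 46.3109. B = V − Δ·S = -65.4394.
Check: Δ(0,0)·S0 + B(0,0) = 46.3109 = V0.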